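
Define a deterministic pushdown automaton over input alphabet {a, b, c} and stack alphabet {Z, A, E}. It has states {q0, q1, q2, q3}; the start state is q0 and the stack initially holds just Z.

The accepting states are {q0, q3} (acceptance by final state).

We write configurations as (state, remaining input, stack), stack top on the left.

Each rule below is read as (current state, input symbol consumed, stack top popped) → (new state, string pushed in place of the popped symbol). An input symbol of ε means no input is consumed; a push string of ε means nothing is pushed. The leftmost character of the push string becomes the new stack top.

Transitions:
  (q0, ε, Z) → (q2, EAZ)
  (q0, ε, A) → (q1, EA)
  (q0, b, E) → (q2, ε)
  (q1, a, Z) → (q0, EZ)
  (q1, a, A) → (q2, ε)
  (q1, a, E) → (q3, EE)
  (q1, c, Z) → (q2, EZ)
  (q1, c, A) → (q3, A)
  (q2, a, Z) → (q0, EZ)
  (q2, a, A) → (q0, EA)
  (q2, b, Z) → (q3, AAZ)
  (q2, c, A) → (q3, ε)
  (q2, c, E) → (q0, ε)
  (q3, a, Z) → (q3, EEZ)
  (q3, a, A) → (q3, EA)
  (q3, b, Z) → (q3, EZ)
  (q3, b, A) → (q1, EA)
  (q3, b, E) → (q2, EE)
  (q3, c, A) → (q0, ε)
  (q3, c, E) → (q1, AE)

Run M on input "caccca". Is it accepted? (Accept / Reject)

(q0, caccca, Z) ⊢ (q2, caccca, EAZ) ⊢ (q0, accca, AZ) ⊢ (q1, accca, EAZ) ⊢ (q3, ccca, EEAZ) ⊢ (q1, cca, AEEAZ) ⊢ (q3, ca, AEEAZ) ⊢ (q0, a, EEAZ)
No transition applies at (q0, a, EEAZ); input not fully consumed.

Reject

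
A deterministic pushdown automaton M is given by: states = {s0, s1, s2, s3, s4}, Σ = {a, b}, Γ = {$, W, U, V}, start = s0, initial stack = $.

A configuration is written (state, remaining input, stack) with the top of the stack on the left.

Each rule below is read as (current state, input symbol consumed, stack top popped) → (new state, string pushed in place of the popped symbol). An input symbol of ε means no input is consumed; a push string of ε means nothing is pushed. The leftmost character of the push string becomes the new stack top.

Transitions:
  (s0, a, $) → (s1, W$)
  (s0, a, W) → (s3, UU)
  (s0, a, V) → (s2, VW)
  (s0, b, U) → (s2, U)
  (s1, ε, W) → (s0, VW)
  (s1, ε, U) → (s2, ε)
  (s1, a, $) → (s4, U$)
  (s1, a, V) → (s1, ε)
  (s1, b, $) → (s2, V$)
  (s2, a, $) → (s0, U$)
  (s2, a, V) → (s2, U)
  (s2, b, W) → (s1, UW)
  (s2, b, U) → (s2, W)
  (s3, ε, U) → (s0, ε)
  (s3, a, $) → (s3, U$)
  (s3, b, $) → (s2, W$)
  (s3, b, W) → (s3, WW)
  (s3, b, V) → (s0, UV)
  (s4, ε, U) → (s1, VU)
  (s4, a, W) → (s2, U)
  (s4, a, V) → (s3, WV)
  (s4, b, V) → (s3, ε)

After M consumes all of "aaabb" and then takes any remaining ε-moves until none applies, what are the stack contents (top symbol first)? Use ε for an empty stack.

WWW$

(s0, aaabb, $)
  read a, top $: go to s1, push W$ → (s1, aabb, W$)
  ε-move, top W: go to s0, push VW → (s0, aabb, VW$)
  read a, top V: go to s2, push VW → (s2, abb, VWW$)
  read a, top V: go to s2, push U → (s2, bb, UWW$)
  read b, top U: go to s2, push W → (s2, b, WWW$)
  read b, top W: go to s1, push UW → (s1, ε, UWWW$)
  ε-move, top U: go to s2, push ε → (s2, ε, WWW$)
All input consumed in state s2 with stack WWW$.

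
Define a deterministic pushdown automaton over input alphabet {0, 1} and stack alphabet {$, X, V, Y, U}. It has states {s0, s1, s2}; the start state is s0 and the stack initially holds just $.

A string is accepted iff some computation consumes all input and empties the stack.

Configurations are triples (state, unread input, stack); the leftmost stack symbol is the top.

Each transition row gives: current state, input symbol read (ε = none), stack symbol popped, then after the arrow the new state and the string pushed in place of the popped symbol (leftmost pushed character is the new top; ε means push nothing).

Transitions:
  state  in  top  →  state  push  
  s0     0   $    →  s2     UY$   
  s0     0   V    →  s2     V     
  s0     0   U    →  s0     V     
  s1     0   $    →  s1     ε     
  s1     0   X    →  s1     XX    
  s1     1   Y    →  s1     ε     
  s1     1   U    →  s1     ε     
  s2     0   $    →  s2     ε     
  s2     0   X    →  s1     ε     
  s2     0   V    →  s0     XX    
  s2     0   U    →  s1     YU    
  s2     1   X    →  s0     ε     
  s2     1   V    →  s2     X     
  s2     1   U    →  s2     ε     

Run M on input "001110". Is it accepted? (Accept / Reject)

Accept

(s0, 001110, $) ⊢ (s2, 01110, UY$) ⊢ (s1, 1110, YUY$) ⊢ (s1, 110, UY$) ⊢ (s1, 10, Y$) ⊢ (s1, 0, $) ⊢ (s1, ε, ε)
All input consumed and the stack is empty.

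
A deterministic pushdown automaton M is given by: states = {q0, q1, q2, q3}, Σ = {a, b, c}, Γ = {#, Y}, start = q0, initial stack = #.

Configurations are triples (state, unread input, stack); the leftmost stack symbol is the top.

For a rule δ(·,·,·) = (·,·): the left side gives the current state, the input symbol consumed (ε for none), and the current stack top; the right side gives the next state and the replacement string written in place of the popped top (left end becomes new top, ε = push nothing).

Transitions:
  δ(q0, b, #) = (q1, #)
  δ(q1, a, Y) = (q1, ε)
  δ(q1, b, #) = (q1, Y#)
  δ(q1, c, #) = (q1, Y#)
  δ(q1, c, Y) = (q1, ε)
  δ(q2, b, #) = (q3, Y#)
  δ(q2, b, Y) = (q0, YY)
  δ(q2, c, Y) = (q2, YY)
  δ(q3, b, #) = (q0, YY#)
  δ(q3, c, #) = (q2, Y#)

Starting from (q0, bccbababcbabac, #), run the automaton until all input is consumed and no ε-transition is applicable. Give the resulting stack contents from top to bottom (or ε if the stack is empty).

(q0, bccbababcbabac, #)
  read b, top #: go to q1, push # → (q1, ccbababcbabac, #)
  read c, top #: go to q1, push Y# → (q1, cbababcbabac, Y#)
  read c, top Y: go to q1, push ε → (q1, bababcbabac, #)
  read b, top #: go to q1, push Y# → (q1, ababcbabac, Y#)
  read a, top Y: go to q1, push ε → (q1, babcbabac, #)
  read b, top #: go to q1, push Y# → (q1, abcbabac, Y#)
  read a, top Y: go to q1, push ε → (q1, bcbabac, #)
  read b, top #: go to q1, push Y# → (q1, cbabac, Y#)
  read c, top Y: go to q1, push ε → (q1, babac, #)
  read b, top #: go to q1, push Y# → (q1, abac, Y#)
  read a, top Y: go to q1, push ε → (q1, bac, #)
  read b, top #: go to q1, push Y# → (q1, ac, Y#)
  read a, top Y: go to q1, push ε → (q1, c, #)
  read c, top #: go to q1, push Y# → (q1, ε, Y#)
All input consumed in state q1 with stack Y#.

Y#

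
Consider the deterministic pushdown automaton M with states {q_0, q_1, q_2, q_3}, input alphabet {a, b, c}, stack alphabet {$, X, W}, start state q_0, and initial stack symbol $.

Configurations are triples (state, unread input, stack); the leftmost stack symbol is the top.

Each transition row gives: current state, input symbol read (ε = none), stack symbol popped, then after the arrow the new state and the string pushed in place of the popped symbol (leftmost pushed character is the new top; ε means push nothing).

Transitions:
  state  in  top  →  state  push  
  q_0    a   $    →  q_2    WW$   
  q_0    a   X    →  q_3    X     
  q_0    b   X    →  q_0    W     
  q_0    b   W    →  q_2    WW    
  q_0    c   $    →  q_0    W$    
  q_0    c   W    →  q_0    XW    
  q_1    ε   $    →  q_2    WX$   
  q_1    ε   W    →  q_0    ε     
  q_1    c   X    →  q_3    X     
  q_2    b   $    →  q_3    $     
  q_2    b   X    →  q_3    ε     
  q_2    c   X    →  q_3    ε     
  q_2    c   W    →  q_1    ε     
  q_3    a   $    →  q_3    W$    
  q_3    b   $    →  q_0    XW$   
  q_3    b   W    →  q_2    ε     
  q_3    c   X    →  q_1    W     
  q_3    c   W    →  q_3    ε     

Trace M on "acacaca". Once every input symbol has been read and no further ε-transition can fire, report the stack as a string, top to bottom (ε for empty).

WW$

(q_0, acacaca, $) ⊢ (q_2, cacaca, WW$) ⊢ (q_1, acaca, W$) ⊢ (q_0, acaca, $) ⊢ (q_2, caca, WW$) ⊢ (q_1, aca, W$) ⊢ (q_0, aca, $) ⊢ (q_2, ca, WW$) ⊢ (q_1, a, W$) ⊢ (q_0, a, $) ⊢ (q_2, ε, WW$)
All input consumed in state q_2 with stack WW$.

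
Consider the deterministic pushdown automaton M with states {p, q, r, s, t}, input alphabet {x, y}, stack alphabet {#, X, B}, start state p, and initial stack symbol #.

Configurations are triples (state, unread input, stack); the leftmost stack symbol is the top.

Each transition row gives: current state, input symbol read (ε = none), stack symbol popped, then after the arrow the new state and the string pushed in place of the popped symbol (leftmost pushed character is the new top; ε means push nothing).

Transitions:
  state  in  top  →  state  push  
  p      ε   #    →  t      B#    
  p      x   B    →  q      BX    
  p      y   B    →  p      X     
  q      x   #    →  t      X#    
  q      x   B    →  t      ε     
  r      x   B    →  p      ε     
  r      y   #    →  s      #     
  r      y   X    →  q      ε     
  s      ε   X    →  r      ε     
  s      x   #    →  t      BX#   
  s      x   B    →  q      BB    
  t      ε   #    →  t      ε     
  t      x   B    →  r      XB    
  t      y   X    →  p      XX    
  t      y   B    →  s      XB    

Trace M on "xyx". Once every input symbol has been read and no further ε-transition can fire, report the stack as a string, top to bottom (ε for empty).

ε

(p, xyx, #) ⊢ (t, xyx, B#) ⊢ (r, yx, XB#) ⊢ (q, x, B#) ⊢ (t, ε, #) ⊢ (t, ε, ε)
All input consumed in state t with stack ε.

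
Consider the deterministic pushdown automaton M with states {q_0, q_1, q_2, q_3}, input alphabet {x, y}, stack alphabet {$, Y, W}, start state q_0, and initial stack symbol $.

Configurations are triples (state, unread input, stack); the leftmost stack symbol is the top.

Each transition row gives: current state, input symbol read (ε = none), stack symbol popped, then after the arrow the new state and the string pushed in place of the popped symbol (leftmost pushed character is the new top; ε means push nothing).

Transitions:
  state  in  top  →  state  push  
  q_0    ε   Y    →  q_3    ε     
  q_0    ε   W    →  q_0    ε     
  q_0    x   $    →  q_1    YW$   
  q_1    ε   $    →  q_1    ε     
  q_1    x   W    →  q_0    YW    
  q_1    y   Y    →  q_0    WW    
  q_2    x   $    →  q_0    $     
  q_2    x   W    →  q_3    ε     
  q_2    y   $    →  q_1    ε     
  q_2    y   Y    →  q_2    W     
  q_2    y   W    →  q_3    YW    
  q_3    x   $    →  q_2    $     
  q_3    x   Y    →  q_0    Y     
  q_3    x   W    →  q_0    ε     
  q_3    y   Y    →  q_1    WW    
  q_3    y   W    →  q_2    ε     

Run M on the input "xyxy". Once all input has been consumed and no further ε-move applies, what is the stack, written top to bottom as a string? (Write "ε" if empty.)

$

(q_0, xyxy, $)
  read x, top $: go to q_1, push YW$ → (q_1, yxy, YW$)
  read y, top Y: go to q_0, push WW → (q_0, xy, WWW$)
  ε-move, top W: go to q_0, push ε → (q_0, xy, WW$)
  ε-move, top W: go to q_0, push ε → (q_0, xy, W$)
  ε-move, top W: go to q_0, push ε → (q_0, xy, $)
  read x, top $: go to q_1, push YW$ → (q_1, y, YW$)
  read y, top Y: go to q_0, push WW → (q_0, ε, WWW$)
  ε-move, top W: go to q_0, push ε → (q_0, ε, WW$)
  ε-move, top W: go to q_0, push ε → (q_0, ε, W$)
  ε-move, top W: go to q_0, push ε → (q_0, ε, $)
All input consumed in state q_0 with stack $.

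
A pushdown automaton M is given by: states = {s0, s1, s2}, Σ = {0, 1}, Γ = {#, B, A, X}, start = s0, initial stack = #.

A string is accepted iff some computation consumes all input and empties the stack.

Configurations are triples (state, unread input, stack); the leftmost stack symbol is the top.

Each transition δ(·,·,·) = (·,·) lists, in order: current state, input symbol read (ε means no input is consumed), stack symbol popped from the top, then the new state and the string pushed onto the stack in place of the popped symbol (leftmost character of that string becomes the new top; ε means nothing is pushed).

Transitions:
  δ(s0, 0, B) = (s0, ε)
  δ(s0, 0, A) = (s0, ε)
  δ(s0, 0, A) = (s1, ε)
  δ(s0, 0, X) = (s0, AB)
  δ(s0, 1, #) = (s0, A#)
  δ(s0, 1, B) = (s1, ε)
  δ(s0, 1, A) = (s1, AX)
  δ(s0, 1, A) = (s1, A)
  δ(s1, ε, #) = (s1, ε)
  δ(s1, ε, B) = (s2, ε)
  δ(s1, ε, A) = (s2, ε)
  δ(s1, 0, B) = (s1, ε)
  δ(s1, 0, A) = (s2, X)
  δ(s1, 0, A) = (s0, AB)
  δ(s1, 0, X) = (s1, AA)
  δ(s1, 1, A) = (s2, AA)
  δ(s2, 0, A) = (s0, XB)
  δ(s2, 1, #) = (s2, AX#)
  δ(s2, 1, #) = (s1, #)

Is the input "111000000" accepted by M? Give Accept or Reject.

One accepting computation: (s0, 111000000, #) ⊢ (s0, 11000000, A#) ⊢ (s1, 1000000, A#) ⊢ (s2, 000000, AA#) ⊢ (s0, 00000, XBA#) ⊢ (s0, 0000, ABBA#) ⊢ (s0, 000, BBA#) ⊢ (s0, 00, BA#) ⊢ (s0, 0, A#) ⊢ (s1, ε, #) ⊢ (s1, ε, ε)
All input consumed and the stack is empty.

Accept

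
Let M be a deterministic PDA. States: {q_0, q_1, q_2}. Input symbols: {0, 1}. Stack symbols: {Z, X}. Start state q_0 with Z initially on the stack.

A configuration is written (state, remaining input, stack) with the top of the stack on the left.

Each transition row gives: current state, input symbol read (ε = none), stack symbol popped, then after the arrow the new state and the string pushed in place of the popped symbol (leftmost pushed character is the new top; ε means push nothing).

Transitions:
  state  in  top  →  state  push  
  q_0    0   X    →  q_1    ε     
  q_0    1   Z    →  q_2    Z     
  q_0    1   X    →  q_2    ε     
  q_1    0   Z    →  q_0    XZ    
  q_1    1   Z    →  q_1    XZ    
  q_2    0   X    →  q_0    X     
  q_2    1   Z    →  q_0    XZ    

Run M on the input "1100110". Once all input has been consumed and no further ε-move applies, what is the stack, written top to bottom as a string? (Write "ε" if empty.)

(q_0, 1100110, Z)
  read 1, top Z: go to q_2, push Z → (q_2, 100110, Z)
  read 1, top Z: go to q_0, push XZ → (q_0, 00110, XZ)
  read 0, top X: go to q_1, push ε → (q_1, 0110, Z)
  read 0, top Z: go to q_0, push XZ → (q_0, 110, XZ)
  read 1, top X: go to q_2, push ε → (q_2, 10, Z)
  read 1, top Z: go to q_0, push XZ → (q_0, 0, XZ)
  read 0, top X: go to q_1, push ε → (q_1, ε, Z)
All input consumed in state q_1 with stack Z.

Z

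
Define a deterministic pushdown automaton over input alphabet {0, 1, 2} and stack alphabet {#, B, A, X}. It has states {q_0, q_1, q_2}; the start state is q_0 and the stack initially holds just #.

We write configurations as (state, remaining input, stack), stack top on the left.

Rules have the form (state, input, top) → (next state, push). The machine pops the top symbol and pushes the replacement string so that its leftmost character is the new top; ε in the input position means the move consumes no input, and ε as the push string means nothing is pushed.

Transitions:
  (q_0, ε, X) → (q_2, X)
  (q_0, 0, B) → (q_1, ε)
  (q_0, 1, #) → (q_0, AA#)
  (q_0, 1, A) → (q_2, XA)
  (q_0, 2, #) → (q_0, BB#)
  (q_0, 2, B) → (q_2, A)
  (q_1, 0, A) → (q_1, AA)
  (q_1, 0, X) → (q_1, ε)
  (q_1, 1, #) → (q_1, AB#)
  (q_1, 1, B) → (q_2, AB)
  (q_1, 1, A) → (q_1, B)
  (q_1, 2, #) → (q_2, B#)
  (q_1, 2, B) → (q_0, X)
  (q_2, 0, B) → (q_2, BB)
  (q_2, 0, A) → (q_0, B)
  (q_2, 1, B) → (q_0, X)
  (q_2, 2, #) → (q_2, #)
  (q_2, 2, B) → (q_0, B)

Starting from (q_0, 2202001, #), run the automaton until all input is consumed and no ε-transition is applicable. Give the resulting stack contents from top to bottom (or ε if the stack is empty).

AB#

(q_0, 2202001, #)
  read 2, top #: go to q_0, push BB# → (q_0, 202001, BB#)
  read 2, top B: go to q_2, push A → (q_2, 02001, AB#)
  read 0, top A: go to q_0, push B → (q_0, 2001, BB#)
  read 2, top B: go to q_2, push A → (q_2, 001, AB#)
  read 0, top A: go to q_0, push B → (q_0, 01, BB#)
  read 0, top B: go to q_1, push ε → (q_1, 1, B#)
  read 1, top B: go to q_2, push AB → (q_2, ε, AB#)
All input consumed in state q_2 with stack AB#.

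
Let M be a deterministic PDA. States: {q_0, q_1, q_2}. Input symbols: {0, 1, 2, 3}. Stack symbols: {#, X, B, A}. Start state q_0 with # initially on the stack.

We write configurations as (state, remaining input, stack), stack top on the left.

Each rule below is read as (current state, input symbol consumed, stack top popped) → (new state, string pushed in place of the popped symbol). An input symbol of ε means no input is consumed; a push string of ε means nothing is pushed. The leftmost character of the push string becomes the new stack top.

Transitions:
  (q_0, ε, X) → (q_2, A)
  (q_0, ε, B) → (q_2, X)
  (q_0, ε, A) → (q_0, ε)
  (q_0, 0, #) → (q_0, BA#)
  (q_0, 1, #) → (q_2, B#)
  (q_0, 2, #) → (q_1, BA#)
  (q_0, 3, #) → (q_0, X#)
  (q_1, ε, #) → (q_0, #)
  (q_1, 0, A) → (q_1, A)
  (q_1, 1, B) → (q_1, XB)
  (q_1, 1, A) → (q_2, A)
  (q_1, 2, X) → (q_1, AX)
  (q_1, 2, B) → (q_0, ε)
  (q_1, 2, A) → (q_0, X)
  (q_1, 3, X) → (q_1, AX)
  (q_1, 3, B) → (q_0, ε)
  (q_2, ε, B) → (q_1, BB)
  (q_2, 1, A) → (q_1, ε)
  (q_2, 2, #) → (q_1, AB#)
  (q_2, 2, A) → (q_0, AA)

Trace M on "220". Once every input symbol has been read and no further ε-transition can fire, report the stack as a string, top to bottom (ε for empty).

(q_0, 220, #) ⊢ (q_1, 20, BA#) ⊢ (q_0, 0, A#) ⊢ (q_0, 0, #) ⊢ (q_0, ε, BA#) ⊢ (q_2, ε, XA#)
All input consumed in state q_2 with stack XA#.

XA#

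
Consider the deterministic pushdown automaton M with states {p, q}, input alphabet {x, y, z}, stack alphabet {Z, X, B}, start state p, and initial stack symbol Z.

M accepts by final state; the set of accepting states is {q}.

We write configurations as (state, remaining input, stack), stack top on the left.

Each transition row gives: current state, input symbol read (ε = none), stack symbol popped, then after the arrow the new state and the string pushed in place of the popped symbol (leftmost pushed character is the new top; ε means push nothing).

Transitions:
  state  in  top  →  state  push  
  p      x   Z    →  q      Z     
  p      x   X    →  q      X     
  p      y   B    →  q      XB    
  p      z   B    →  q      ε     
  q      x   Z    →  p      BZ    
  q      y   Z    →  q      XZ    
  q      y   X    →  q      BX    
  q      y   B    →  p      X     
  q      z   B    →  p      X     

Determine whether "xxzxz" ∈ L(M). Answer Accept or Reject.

(p, xxzxz, Z)
  read x, top Z: go to q, push Z → (q, xzxz, Z)
  read x, top Z: go to p, push BZ → (p, zxz, BZ)
  read z, top B: go to q, push ε → (q, xz, Z)
  read x, top Z: go to p, push BZ → (p, z, BZ)
  read z, top B: go to q, push ε → (q, ε, Z)
All input consumed; state q ∈ F.

Accept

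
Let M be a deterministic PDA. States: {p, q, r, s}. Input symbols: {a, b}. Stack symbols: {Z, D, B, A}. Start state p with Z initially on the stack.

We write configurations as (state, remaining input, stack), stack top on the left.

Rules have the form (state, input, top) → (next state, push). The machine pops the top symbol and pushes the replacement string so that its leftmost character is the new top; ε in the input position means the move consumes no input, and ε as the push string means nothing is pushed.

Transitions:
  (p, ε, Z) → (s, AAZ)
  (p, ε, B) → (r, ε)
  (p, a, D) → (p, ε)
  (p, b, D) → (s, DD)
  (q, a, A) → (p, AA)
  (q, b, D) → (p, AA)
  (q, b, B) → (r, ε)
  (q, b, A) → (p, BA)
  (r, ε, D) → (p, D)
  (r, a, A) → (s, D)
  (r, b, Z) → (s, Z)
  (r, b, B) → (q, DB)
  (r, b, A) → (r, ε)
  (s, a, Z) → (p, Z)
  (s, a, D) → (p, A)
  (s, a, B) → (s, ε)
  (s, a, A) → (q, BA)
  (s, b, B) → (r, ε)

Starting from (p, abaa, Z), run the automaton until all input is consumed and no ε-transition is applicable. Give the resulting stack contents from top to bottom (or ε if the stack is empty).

(p, abaa, Z) ⊢ (s, abaa, AAZ) ⊢ (q, baa, BAAZ) ⊢ (r, aa, AAZ) ⊢ (s, a, DAZ) ⊢ (p, ε, AAZ)
All input consumed in state p with stack AAZ.

AAZ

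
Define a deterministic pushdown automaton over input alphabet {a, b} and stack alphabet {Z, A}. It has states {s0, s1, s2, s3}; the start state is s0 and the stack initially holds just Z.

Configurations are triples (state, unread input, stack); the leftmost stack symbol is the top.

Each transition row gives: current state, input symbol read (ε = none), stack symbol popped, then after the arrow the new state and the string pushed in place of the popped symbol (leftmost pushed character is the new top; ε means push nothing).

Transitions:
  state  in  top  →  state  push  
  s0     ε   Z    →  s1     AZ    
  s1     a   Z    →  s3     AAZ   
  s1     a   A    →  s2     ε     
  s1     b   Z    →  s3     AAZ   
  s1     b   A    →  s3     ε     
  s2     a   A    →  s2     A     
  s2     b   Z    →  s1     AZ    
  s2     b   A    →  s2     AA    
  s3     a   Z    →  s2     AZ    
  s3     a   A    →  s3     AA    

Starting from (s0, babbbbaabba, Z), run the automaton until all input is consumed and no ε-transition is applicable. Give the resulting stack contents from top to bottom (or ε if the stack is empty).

AAAAAAAZ

(s0, babbbbaabba, Z)
  ε-move, top Z: go to s1, push AZ → (s1, babbbbaabba, AZ)
  read b, top A: go to s3, push ε → (s3, abbbbaabba, Z)
  read a, top Z: go to s2, push AZ → (s2, bbbbaabba, AZ)
  read b, top A: go to s2, push AA → (s2, bbbaabba, AAZ)
  read b, top A: go to s2, push AA → (s2, bbaabba, AAAZ)
  read b, top A: go to s2, push AA → (s2, baabba, AAAAZ)
  read b, top A: go to s2, push AA → (s2, aabba, AAAAAZ)
  read a, top A: go to s2, push A → (s2, abba, AAAAAZ)
  read a, top A: go to s2, push A → (s2, bba, AAAAAZ)
  read b, top A: go to s2, push AA → (s2, ba, AAAAAAZ)
  read b, top A: go to s2, push AA → (s2, a, AAAAAAAZ)
  read a, top A: go to s2, push A → (s2, ε, AAAAAAAZ)
All input consumed in state s2 with stack AAAAAAAZ.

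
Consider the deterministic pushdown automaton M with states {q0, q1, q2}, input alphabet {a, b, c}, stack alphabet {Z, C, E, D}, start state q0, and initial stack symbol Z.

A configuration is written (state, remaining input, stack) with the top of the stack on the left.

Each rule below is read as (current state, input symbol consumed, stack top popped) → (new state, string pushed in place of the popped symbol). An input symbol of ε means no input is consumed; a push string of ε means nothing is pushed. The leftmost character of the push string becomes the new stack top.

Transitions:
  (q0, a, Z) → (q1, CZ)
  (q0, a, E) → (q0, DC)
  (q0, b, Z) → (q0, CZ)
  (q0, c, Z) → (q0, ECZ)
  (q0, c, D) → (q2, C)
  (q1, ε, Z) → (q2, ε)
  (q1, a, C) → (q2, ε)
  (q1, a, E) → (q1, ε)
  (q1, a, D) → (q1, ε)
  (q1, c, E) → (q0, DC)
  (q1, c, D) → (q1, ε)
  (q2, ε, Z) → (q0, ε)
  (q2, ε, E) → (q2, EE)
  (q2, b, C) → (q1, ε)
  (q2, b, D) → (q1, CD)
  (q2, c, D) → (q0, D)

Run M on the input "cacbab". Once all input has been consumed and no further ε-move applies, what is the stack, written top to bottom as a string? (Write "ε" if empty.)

(q0, cacbab, Z)
  read c, top Z: go to q0, push ECZ → (q0, acbab, ECZ)
  read a, top E: go to q0, push DC → (q0, cbab, DCCZ)
  read c, top D: go to q2, push C → (q2, bab, CCCZ)
  read b, top C: go to q1, push ε → (q1, ab, CCZ)
  read a, top C: go to q2, push ε → (q2, b, CZ)
  read b, top C: go to q1, push ε → (q1, ε, Z)
  ε-move, top Z: go to q2, push ε → (q2, ε, ε)
All input consumed in state q2 with stack ε.

ε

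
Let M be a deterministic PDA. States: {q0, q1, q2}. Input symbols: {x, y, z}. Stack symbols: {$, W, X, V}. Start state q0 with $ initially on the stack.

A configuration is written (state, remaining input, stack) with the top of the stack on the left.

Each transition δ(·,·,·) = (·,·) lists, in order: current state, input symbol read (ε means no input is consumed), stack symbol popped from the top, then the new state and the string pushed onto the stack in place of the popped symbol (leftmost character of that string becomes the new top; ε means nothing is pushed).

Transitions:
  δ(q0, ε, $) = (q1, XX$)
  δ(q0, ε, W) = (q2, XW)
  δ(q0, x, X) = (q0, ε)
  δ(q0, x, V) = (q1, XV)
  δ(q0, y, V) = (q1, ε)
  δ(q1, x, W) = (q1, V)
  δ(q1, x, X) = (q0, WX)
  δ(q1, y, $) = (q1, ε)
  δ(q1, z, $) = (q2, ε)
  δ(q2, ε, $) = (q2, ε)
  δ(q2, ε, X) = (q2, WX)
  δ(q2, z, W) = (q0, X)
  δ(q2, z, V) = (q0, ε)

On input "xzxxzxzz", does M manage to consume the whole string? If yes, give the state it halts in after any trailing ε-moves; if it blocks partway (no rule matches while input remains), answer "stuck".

stuck

(q0, xzxxzxzz, $)
  ε-move, top $: go to q1, push XX$ → (q1, xzxxzxzz, XX$)
  read x, top X: go to q0, push WX → (q0, zxxzxzz, WXX$)
  ε-move, top W: go to q2, push XW → (q2, zxxzxzz, XWXX$)
  ε-move, top X: go to q2, push WX → (q2, zxxzxzz, WXWXX$)
  read z, top W: go to q0, push X → (q0, xxzxzz, XXWXX$)
  read x, top X: go to q0, push ε → (q0, xzxzz, XWXX$)
  read x, top X: go to q0, push ε → (q0, zxzz, WXX$)
  ε-move, top W: go to q2, push XW → (q2, zxzz, XWXX$)
  ε-move, top X: go to q2, push WX → (q2, zxzz, WXWXX$)
  read z, top W: go to q0, push X → (q0, xzz, XXWXX$)
  read x, top X: go to q0, push ε → (q0, zz, XWXX$)
No transition for (q0, z, top X); M blocks with input zz remaining.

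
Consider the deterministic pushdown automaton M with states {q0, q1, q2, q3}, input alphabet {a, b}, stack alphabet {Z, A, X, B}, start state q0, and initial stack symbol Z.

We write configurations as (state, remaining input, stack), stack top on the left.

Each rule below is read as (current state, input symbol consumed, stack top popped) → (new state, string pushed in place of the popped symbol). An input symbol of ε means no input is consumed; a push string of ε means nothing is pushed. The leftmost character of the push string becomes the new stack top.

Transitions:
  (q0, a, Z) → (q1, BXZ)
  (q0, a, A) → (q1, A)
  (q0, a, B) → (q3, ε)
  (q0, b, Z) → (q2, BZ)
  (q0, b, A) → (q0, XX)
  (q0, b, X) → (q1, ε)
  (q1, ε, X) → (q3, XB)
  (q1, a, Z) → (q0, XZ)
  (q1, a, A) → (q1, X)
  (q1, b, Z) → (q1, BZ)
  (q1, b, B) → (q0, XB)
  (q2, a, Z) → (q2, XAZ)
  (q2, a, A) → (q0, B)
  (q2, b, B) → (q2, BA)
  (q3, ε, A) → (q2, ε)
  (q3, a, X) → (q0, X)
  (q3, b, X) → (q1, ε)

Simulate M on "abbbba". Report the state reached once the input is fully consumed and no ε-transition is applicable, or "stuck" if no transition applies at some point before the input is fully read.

(q0, abbbba, Z)
  read a, top Z: go to q1, push BXZ → (q1, bbbba, BXZ)
  read b, top B: go to q0, push XB → (q0, bbba, XBXZ)
  read b, top X: go to q1, push ε → (q1, bba, BXZ)
  read b, top B: go to q0, push XB → (q0, ba, XBXZ)
  read b, top X: go to q1, push ε → (q1, a, BXZ)
No transition for (q1, a, top B); M blocks with input a remaining.

stuck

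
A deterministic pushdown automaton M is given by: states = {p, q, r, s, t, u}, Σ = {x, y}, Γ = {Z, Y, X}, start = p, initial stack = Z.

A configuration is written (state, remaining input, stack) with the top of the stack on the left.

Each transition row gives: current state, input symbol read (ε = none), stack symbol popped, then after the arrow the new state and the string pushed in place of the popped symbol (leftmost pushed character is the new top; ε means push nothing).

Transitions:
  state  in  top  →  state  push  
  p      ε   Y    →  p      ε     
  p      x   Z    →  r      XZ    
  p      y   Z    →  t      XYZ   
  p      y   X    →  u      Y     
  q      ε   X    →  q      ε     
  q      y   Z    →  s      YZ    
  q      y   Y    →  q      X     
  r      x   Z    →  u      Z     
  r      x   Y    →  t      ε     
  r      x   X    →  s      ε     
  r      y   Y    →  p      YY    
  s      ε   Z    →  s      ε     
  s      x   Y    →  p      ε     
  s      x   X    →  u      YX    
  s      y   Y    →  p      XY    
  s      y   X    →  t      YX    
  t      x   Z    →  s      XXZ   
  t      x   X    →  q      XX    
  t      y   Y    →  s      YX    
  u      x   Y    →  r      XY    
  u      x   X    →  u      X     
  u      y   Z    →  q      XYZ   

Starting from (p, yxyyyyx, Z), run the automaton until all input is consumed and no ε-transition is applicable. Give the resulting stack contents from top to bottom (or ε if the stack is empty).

(p, yxyyyyx, Z)
  read y, top Z: go to t, push XYZ → (t, xyyyyx, XYZ)
  read x, top X: go to q, push XX → (q, yyyyx, XXYZ)
  ε-move, top X: go to q, push ε → (q, yyyyx, XYZ)
  ε-move, top X: go to q, push ε → (q, yyyyx, YZ)
  read y, top Y: go to q, push X → (q, yyyx, XZ)
  ε-move, top X: go to q, push ε → (q, yyyx, Z)
  read y, top Z: go to s, push YZ → (s, yyx, YZ)
  read y, top Y: go to p, push XY → (p, yx, XYZ)
  read y, top X: go to u, push Y → (u, x, YYZ)
  read x, top Y: go to r, push XY → (r, ε, XYYZ)
All input consumed in state r with stack XYYZ.

XYYZ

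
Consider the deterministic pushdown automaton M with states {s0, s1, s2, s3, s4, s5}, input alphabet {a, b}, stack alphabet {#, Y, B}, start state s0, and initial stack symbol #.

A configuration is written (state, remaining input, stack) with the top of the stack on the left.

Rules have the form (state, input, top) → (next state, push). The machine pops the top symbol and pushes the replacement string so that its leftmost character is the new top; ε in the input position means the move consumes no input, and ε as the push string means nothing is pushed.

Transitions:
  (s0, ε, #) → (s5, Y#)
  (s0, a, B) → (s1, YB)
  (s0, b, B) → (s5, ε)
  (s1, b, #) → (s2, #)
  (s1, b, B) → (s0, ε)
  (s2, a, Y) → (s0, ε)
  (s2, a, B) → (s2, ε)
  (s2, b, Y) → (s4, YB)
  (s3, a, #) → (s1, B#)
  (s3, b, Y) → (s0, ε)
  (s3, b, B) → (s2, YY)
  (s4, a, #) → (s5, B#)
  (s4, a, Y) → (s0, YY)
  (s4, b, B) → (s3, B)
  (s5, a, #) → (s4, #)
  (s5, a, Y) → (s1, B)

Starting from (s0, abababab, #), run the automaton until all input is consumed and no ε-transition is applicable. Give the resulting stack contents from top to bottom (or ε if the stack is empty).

Y#

(s0, abababab, #)
  ε-move, top #: go to s5, push Y# → (s5, abababab, Y#)
  read a, top Y: go to s1, push B → (s1, bababab, B#)
  read b, top B: go to s0, push ε → (s0, ababab, #)
  ε-move, top #: go to s5, push Y# → (s5, ababab, Y#)
  read a, top Y: go to s1, push B → (s1, babab, B#)
  read b, top B: go to s0, push ε → (s0, abab, #)
  ε-move, top #: go to s5, push Y# → (s5, abab, Y#)
  read a, top Y: go to s1, push B → (s1, bab, B#)
  read b, top B: go to s0, push ε → (s0, ab, #)
  ε-move, top #: go to s5, push Y# → (s5, ab, Y#)
  read a, top Y: go to s1, push B → (s1, b, B#)
  read b, top B: go to s0, push ε → (s0, ε, #)
  ε-move, top #: go to s5, push Y# → (s5, ε, Y#)
All input consumed in state s5 with stack Y#.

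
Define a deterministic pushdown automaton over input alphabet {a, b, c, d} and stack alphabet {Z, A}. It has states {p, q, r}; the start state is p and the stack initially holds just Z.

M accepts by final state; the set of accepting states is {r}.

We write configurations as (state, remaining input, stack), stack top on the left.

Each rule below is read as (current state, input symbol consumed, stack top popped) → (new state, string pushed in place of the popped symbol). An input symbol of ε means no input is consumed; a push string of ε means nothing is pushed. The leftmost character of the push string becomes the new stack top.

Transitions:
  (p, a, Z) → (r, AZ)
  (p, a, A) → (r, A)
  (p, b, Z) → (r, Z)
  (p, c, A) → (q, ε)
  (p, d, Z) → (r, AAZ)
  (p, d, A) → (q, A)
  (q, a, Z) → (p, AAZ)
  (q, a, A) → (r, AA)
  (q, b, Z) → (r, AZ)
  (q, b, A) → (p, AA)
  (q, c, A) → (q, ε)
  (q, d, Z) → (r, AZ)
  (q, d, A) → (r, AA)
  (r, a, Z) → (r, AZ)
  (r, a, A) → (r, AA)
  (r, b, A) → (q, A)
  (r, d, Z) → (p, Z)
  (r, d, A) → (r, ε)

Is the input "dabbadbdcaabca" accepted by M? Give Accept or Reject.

Reject

(p, dabbadbdcaabca, Z) ⊢ (r, abbadbdcaabca, AAZ) ⊢ (r, bbadbdcaabca, AAAZ) ⊢ (q, badbdcaabca, AAAZ) ⊢ (p, adbdcaabca, AAAAZ) ⊢ (r, dbdcaabca, AAAAZ) ⊢ (r, bdcaabca, AAAZ) ⊢ (q, dcaabca, AAAZ) ⊢ (r, caabca, AAAAZ)
No transition applies at (r, caabca, AAAAZ); input not fully consumed.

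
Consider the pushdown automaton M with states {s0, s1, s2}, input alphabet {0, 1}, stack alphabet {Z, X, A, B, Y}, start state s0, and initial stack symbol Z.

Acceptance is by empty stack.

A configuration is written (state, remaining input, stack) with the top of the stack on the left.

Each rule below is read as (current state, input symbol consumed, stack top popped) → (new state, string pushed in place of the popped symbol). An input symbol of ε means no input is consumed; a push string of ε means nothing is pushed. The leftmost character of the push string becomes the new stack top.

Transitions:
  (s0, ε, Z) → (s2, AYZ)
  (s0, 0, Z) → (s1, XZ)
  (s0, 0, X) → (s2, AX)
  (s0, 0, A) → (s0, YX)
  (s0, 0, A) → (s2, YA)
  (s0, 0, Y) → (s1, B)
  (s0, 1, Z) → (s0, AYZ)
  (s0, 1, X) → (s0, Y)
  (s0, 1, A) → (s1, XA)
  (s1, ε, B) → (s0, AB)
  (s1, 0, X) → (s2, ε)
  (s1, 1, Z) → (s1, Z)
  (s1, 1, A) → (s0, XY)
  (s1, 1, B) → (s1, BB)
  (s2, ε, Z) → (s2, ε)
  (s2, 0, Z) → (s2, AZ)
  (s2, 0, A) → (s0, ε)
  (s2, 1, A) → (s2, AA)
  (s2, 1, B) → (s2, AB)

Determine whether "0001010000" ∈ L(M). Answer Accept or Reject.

One accepting computation: (s0, 0001010000, Z) ⊢ (s1, 001010000, XZ) ⊢ (s2, 01010000, Z) ⊢ (s2, 1010000, AZ) ⊢ (s2, 010000, AAZ) ⊢ (s0, 10000, AZ) ⊢ (s1, 0000, XAZ) ⊢ (s2, 000, AZ) ⊢ (s0, 00, Z) ⊢ (s1, 0, XZ) ⊢ (s2, ε, Z) ⊢ (s2, ε, ε)
All input consumed and the stack is empty.

Accept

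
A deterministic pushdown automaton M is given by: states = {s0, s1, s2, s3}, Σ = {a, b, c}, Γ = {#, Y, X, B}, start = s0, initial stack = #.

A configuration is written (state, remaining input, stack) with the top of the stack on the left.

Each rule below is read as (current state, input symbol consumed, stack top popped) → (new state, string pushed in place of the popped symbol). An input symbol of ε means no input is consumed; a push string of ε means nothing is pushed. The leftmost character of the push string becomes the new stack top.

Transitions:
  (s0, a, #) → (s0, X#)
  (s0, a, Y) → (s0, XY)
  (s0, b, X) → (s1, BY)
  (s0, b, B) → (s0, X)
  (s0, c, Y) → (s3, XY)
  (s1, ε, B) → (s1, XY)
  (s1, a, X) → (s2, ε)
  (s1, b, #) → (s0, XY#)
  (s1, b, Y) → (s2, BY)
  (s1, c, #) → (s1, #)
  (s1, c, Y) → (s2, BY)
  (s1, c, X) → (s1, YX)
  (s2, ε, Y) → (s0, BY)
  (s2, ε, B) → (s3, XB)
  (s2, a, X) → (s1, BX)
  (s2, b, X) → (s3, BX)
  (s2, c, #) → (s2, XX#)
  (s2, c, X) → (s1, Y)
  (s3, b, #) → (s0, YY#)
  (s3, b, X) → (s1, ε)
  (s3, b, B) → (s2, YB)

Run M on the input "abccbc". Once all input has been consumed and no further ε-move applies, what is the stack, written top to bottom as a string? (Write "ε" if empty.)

(s0, abccbc, #)
  read a, top #: go to s0, push X# → (s0, bccbc, X#)
  read b, top X: go to s1, push BY → (s1, ccbc, BY#)
  ε-move, top B: go to s1, push XY → (s1, ccbc, XYY#)
  read c, top X: go to s1, push YX → (s1, cbc, YXYY#)
  read c, top Y: go to s2, push BY → (s2, bc, BYXYY#)
  ε-move, top B: go to s3, push XB → (s3, bc, XBYXYY#)
  read b, top X: go to s1, push ε → (s1, c, BYXYY#)
  ε-move, top B: go to s1, push XY → (s1, c, XYYXYY#)
  read c, top X: go to s1, push YX → (s1, ε, YXYYXYY#)
All input consumed in state s1 with stack YXYYXYY#.

YXYYXYY#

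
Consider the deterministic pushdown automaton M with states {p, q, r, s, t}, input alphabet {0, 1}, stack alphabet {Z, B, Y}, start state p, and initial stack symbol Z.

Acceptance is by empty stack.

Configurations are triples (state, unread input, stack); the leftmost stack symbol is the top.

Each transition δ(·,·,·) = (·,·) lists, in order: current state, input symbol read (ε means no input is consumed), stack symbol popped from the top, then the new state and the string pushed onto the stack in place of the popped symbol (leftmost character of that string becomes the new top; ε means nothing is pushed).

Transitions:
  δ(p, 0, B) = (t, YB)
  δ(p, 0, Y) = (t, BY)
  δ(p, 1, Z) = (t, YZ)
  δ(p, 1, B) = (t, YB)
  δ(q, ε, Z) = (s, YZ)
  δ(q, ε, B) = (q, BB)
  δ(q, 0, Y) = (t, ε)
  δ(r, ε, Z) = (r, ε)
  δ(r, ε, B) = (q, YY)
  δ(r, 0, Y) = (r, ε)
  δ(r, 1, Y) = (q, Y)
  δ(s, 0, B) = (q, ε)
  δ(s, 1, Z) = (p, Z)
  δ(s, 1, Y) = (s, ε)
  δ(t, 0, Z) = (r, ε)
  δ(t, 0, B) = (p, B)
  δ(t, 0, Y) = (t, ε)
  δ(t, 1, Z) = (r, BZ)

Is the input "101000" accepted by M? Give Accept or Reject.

Accept

(p, 101000, Z)
  read 1, top Z: go to t, push YZ → (t, 01000, YZ)
  read 0, top Y: go to t, push ε → (t, 1000, Z)
  read 1, top Z: go to r, push BZ → (r, 000, BZ)
  ε-move, top B: go to q, push YY → (q, 000, YYZ)
  read 0, top Y: go to t, push ε → (t, 00, YZ)
  read 0, top Y: go to t, push ε → (t, 0, Z)
  read 0, top Z: go to r, push ε → (r, ε, ε)
All input consumed and the stack is empty.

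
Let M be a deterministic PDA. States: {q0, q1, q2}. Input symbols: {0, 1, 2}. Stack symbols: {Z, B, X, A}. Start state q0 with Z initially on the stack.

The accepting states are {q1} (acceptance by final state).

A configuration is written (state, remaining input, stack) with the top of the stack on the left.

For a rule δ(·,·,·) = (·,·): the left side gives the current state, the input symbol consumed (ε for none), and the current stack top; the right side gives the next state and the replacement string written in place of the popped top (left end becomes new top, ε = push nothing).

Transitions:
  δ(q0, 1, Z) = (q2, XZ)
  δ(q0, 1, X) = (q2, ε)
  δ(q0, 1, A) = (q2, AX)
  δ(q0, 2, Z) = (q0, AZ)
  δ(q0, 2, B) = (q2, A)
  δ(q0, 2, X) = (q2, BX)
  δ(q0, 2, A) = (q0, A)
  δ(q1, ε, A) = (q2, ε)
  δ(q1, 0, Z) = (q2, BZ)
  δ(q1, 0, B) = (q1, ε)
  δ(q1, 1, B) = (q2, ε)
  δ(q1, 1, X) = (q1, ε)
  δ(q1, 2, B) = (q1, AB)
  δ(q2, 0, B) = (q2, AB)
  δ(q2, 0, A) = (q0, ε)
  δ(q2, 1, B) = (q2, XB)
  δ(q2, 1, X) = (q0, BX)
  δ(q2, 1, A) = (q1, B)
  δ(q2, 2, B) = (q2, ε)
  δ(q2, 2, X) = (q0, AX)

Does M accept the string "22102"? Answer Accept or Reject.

(q0, 22102, Z)
  read 2, top Z: go to q0, push AZ → (q0, 2102, AZ)
  read 2, top A: go to q0, push A → (q0, 102, AZ)
  read 1, top A: go to q2, push AX → (q2, 02, AXZ)
  read 0, top A: go to q0, push ε → (q0, 2, XZ)
  read 2, top X: go to q2, push BX → (q2, ε, BXZ)
All input consumed; state q2 ∉ F and no further ε-move applies.

Reject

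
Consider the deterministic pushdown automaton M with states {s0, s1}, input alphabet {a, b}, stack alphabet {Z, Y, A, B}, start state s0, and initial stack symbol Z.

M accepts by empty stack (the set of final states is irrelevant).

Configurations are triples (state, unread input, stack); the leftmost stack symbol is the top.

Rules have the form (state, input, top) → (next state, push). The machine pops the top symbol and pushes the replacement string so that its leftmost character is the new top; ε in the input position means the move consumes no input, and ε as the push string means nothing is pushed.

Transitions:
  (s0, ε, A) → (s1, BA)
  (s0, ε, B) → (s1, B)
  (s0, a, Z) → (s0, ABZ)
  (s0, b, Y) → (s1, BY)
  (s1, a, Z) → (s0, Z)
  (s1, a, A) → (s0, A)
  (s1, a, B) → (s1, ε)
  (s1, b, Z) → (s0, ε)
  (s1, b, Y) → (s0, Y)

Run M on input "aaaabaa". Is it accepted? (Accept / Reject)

(s0, aaaabaa, Z) ⊢ (s0, aaabaa, ABZ) ⊢ (s1, aaabaa, BABZ) ⊢ (s1, aabaa, ABZ) ⊢ (s0, abaa, ABZ) ⊢ (s1, abaa, BABZ) ⊢ (s1, baa, ABZ)
No transition applies at (s1, baa, ABZ); input not fully consumed.

Reject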